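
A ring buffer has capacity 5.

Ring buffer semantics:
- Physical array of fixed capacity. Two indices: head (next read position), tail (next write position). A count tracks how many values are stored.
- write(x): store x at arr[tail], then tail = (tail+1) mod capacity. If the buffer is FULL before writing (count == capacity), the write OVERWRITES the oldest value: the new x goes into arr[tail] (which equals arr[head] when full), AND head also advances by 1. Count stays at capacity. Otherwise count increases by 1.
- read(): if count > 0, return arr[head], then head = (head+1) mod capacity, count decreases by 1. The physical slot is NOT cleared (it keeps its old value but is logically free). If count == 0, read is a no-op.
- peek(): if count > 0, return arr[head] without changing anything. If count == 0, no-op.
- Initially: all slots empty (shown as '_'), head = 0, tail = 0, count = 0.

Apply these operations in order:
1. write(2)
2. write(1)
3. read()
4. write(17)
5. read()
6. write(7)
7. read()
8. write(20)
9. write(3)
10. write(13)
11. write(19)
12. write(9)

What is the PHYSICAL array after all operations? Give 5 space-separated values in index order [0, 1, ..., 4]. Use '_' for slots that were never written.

Answer: 3 13 19 9 20

Derivation:
After op 1 (write(2)): arr=[2 _ _ _ _] head=0 tail=1 count=1
After op 2 (write(1)): arr=[2 1 _ _ _] head=0 tail=2 count=2
After op 3 (read()): arr=[2 1 _ _ _] head=1 tail=2 count=1
After op 4 (write(17)): arr=[2 1 17 _ _] head=1 tail=3 count=2
After op 5 (read()): arr=[2 1 17 _ _] head=2 tail=3 count=1
After op 6 (write(7)): arr=[2 1 17 7 _] head=2 tail=4 count=2
After op 7 (read()): arr=[2 1 17 7 _] head=3 tail=4 count=1
After op 8 (write(20)): arr=[2 1 17 7 20] head=3 tail=0 count=2
After op 9 (write(3)): arr=[3 1 17 7 20] head=3 tail=1 count=3
After op 10 (write(13)): arr=[3 13 17 7 20] head=3 tail=2 count=4
After op 11 (write(19)): arr=[3 13 19 7 20] head=3 tail=3 count=5
After op 12 (write(9)): arr=[3 13 19 9 20] head=4 tail=4 count=5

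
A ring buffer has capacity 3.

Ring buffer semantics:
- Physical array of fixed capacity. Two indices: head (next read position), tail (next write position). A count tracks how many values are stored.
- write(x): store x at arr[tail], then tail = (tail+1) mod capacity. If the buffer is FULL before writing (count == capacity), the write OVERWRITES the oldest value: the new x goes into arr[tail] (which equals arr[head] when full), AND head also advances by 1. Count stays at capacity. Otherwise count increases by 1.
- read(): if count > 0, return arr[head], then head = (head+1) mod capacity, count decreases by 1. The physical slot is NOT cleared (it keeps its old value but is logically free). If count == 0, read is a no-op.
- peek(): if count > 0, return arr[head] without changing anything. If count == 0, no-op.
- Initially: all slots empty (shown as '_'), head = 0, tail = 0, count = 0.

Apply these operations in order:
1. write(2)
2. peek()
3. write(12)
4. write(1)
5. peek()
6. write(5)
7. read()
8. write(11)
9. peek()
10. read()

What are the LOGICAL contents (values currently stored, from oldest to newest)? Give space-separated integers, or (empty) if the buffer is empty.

Answer: 5 11

Derivation:
After op 1 (write(2)): arr=[2 _ _] head=0 tail=1 count=1
After op 2 (peek()): arr=[2 _ _] head=0 tail=1 count=1
After op 3 (write(12)): arr=[2 12 _] head=0 tail=2 count=2
After op 4 (write(1)): arr=[2 12 1] head=0 tail=0 count=3
After op 5 (peek()): arr=[2 12 1] head=0 tail=0 count=3
After op 6 (write(5)): arr=[5 12 1] head=1 tail=1 count=3
After op 7 (read()): arr=[5 12 1] head=2 tail=1 count=2
After op 8 (write(11)): arr=[5 11 1] head=2 tail=2 count=3
After op 9 (peek()): arr=[5 11 1] head=2 tail=2 count=3
After op 10 (read()): arr=[5 11 1] head=0 tail=2 count=2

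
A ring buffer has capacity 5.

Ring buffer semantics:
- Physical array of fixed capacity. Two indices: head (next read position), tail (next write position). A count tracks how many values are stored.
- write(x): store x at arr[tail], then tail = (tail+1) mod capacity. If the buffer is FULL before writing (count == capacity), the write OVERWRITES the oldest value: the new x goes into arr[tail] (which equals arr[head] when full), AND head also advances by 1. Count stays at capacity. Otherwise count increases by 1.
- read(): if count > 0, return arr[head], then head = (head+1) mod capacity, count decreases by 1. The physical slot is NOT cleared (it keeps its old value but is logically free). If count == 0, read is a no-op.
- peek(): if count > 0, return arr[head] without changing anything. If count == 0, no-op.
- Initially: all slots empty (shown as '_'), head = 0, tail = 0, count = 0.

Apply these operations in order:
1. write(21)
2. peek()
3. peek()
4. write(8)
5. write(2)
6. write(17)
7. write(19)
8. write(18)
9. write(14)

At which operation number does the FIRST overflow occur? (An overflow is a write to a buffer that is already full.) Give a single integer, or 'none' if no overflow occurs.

Answer: 8

Derivation:
After op 1 (write(21)): arr=[21 _ _ _ _] head=0 tail=1 count=1
After op 2 (peek()): arr=[21 _ _ _ _] head=0 tail=1 count=1
After op 3 (peek()): arr=[21 _ _ _ _] head=0 tail=1 count=1
After op 4 (write(8)): arr=[21 8 _ _ _] head=0 tail=2 count=2
After op 5 (write(2)): arr=[21 8 2 _ _] head=0 tail=3 count=3
After op 6 (write(17)): arr=[21 8 2 17 _] head=0 tail=4 count=4
After op 7 (write(19)): arr=[21 8 2 17 19] head=0 tail=0 count=5
After op 8 (write(18)): arr=[18 8 2 17 19] head=1 tail=1 count=5
After op 9 (write(14)): arr=[18 14 2 17 19] head=2 tail=2 count=5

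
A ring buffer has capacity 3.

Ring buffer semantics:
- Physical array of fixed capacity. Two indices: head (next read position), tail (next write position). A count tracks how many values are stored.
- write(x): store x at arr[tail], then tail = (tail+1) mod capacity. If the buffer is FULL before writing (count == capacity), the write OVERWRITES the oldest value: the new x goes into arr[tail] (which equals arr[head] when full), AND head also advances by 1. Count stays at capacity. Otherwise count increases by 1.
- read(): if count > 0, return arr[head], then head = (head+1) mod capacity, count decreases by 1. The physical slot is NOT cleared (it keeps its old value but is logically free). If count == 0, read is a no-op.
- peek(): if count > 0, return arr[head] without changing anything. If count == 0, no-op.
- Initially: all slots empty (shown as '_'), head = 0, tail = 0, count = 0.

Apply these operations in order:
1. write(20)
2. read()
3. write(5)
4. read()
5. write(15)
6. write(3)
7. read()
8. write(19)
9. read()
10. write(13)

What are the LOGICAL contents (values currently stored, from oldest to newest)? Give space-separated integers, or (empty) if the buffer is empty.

Answer: 19 13

Derivation:
After op 1 (write(20)): arr=[20 _ _] head=0 tail=1 count=1
After op 2 (read()): arr=[20 _ _] head=1 tail=1 count=0
After op 3 (write(5)): arr=[20 5 _] head=1 tail=2 count=1
After op 4 (read()): arr=[20 5 _] head=2 tail=2 count=0
After op 5 (write(15)): arr=[20 5 15] head=2 tail=0 count=1
After op 6 (write(3)): arr=[3 5 15] head=2 tail=1 count=2
After op 7 (read()): arr=[3 5 15] head=0 tail=1 count=1
After op 8 (write(19)): arr=[3 19 15] head=0 tail=2 count=2
After op 9 (read()): arr=[3 19 15] head=1 tail=2 count=1
After op 10 (write(13)): arr=[3 19 13] head=1 tail=0 count=2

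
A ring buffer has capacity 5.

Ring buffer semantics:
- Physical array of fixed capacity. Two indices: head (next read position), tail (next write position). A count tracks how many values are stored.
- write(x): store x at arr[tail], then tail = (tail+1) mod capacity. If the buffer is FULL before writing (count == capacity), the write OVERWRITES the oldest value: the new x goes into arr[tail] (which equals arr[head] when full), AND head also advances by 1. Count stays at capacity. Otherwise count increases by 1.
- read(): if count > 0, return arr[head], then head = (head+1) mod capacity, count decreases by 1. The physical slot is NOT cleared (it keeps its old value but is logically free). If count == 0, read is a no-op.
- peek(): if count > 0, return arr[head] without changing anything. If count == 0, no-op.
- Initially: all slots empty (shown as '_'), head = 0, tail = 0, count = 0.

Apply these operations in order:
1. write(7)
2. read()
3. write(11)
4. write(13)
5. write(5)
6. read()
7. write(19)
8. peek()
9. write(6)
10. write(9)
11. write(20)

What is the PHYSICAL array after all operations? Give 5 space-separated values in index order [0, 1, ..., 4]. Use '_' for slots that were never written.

After op 1 (write(7)): arr=[7 _ _ _ _] head=0 tail=1 count=1
After op 2 (read()): arr=[7 _ _ _ _] head=1 tail=1 count=0
After op 3 (write(11)): arr=[7 11 _ _ _] head=1 tail=2 count=1
After op 4 (write(13)): arr=[7 11 13 _ _] head=1 tail=3 count=2
After op 5 (write(5)): arr=[7 11 13 5 _] head=1 tail=4 count=3
After op 6 (read()): arr=[7 11 13 5 _] head=2 tail=4 count=2
After op 7 (write(19)): arr=[7 11 13 5 19] head=2 tail=0 count=3
After op 8 (peek()): arr=[7 11 13 5 19] head=2 tail=0 count=3
After op 9 (write(6)): arr=[6 11 13 5 19] head=2 tail=1 count=4
After op 10 (write(9)): arr=[6 9 13 5 19] head=2 tail=2 count=5
After op 11 (write(20)): arr=[6 9 20 5 19] head=3 tail=3 count=5

Answer: 6 9 20 5 19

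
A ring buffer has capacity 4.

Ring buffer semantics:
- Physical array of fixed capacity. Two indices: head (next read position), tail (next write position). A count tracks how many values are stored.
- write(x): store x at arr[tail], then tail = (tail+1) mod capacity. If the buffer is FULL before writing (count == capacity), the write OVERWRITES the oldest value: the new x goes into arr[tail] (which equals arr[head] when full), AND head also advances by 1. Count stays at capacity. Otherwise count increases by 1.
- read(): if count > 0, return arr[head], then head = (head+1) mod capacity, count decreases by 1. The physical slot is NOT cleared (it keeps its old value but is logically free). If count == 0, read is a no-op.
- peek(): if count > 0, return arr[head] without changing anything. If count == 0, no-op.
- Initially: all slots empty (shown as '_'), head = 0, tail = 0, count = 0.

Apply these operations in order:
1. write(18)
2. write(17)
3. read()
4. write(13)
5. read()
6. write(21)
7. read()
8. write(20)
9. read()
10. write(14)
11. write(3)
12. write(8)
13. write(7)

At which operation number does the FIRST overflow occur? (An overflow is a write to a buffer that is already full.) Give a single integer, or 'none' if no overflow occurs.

Answer: 13

Derivation:
After op 1 (write(18)): arr=[18 _ _ _] head=0 tail=1 count=1
After op 2 (write(17)): arr=[18 17 _ _] head=0 tail=2 count=2
After op 3 (read()): arr=[18 17 _ _] head=1 tail=2 count=1
After op 4 (write(13)): arr=[18 17 13 _] head=1 tail=3 count=2
After op 5 (read()): arr=[18 17 13 _] head=2 tail=3 count=1
After op 6 (write(21)): arr=[18 17 13 21] head=2 tail=0 count=2
After op 7 (read()): arr=[18 17 13 21] head=3 tail=0 count=1
After op 8 (write(20)): arr=[20 17 13 21] head=3 tail=1 count=2
After op 9 (read()): arr=[20 17 13 21] head=0 tail=1 count=1
After op 10 (write(14)): arr=[20 14 13 21] head=0 tail=2 count=2
After op 11 (write(3)): arr=[20 14 3 21] head=0 tail=3 count=3
After op 12 (write(8)): arr=[20 14 3 8] head=0 tail=0 count=4
After op 13 (write(7)): arr=[7 14 3 8] head=1 tail=1 count=4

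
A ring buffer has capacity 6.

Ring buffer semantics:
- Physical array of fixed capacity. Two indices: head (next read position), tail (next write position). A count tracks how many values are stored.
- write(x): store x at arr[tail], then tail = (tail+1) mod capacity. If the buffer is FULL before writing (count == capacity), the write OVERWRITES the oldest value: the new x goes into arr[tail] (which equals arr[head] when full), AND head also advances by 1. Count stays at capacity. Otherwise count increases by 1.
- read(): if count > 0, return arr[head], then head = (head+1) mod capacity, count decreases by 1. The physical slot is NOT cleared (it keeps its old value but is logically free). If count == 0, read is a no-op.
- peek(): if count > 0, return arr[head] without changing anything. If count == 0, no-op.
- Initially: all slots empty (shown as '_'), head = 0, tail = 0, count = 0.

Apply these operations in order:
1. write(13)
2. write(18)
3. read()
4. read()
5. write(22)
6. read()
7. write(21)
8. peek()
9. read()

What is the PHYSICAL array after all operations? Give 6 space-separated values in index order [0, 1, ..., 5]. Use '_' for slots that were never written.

Answer: 13 18 22 21 _ _

Derivation:
After op 1 (write(13)): arr=[13 _ _ _ _ _] head=0 tail=1 count=1
After op 2 (write(18)): arr=[13 18 _ _ _ _] head=0 tail=2 count=2
After op 3 (read()): arr=[13 18 _ _ _ _] head=1 tail=2 count=1
After op 4 (read()): arr=[13 18 _ _ _ _] head=2 tail=2 count=0
After op 5 (write(22)): arr=[13 18 22 _ _ _] head=2 tail=3 count=1
After op 6 (read()): arr=[13 18 22 _ _ _] head=3 tail=3 count=0
After op 7 (write(21)): arr=[13 18 22 21 _ _] head=3 tail=4 count=1
After op 8 (peek()): arr=[13 18 22 21 _ _] head=3 tail=4 count=1
After op 9 (read()): arr=[13 18 22 21 _ _] head=4 tail=4 count=0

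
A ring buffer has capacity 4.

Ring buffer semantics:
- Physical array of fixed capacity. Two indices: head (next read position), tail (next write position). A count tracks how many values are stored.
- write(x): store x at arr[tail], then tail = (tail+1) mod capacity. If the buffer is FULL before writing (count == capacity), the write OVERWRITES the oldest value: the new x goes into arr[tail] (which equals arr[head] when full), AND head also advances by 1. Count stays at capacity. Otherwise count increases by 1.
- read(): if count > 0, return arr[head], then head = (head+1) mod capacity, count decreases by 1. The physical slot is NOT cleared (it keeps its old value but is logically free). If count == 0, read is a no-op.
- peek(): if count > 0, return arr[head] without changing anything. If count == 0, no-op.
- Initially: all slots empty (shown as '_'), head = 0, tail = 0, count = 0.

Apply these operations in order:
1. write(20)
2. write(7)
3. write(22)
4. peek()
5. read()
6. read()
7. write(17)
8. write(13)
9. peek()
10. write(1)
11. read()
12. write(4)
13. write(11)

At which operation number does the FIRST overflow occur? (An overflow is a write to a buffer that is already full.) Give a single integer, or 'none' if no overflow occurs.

After op 1 (write(20)): arr=[20 _ _ _] head=0 tail=1 count=1
After op 2 (write(7)): arr=[20 7 _ _] head=0 tail=2 count=2
After op 3 (write(22)): arr=[20 7 22 _] head=0 tail=3 count=3
After op 4 (peek()): arr=[20 7 22 _] head=0 tail=3 count=3
After op 5 (read()): arr=[20 7 22 _] head=1 tail=3 count=2
After op 6 (read()): arr=[20 7 22 _] head=2 tail=3 count=1
After op 7 (write(17)): arr=[20 7 22 17] head=2 tail=0 count=2
After op 8 (write(13)): arr=[13 7 22 17] head=2 tail=1 count=3
After op 9 (peek()): arr=[13 7 22 17] head=2 tail=1 count=3
After op 10 (write(1)): arr=[13 1 22 17] head=2 tail=2 count=4
After op 11 (read()): arr=[13 1 22 17] head=3 tail=2 count=3
After op 12 (write(4)): arr=[13 1 4 17] head=3 tail=3 count=4
After op 13 (write(11)): arr=[13 1 4 11] head=0 tail=0 count=4

Answer: 13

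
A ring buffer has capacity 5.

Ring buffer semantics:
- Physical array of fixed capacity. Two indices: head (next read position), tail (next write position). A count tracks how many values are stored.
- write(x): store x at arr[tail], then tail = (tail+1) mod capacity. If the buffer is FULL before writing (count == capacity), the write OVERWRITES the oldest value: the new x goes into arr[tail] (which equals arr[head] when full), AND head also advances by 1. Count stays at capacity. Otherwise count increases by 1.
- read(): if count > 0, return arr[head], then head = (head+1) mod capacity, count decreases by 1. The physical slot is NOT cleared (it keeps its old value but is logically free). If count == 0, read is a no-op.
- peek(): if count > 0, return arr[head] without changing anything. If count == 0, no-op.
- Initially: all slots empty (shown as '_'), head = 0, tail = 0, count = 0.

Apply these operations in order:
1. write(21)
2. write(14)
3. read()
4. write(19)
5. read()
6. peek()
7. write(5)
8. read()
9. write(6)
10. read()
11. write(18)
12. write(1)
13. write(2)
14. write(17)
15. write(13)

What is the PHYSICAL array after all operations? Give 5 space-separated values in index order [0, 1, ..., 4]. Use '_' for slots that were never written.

After op 1 (write(21)): arr=[21 _ _ _ _] head=0 tail=1 count=1
After op 2 (write(14)): arr=[21 14 _ _ _] head=0 tail=2 count=2
After op 3 (read()): arr=[21 14 _ _ _] head=1 tail=2 count=1
After op 4 (write(19)): arr=[21 14 19 _ _] head=1 tail=3 count=2
After op 5 (read()): arr=[21 14 19 _ _] head=2 tail=3 count=1
After op 6 (peek()): arr=[21 14 19 _ _] head=2 tail=3 count=1
After op 7 (write(5)): arr=[21 14 19 5 _] head=2 tail=4 count=2
After op 8 (read()): arr=[21 14 19 5 _] head=3 tail=4 count=1
After op 9 (write(6)): arr=[21 14 19 5 6] head=3 tail=0 count=2
After op 10 (read()): arr=[21 14 19 5 6] head=4 tail=0 count=1
After op 11 (write(18)): arr=[18 14 19 5 6] head=4 tail=1 count=2
After op 12 (write(1)): arr=[18 1 19 5 6] head=4 tail=2 count=3
After op 13 (write(2)): arr=[18 1 2 5 6] head=4 tail=3 count=4
After op 14 (write(17)): arr=[18 1 2 17 6] head=4 tail=4 count=5
After op 15 (write(13)): arr=[18 1 2 17 13] head=0 tail=0 count=5

Answer: 18 1 2 17 13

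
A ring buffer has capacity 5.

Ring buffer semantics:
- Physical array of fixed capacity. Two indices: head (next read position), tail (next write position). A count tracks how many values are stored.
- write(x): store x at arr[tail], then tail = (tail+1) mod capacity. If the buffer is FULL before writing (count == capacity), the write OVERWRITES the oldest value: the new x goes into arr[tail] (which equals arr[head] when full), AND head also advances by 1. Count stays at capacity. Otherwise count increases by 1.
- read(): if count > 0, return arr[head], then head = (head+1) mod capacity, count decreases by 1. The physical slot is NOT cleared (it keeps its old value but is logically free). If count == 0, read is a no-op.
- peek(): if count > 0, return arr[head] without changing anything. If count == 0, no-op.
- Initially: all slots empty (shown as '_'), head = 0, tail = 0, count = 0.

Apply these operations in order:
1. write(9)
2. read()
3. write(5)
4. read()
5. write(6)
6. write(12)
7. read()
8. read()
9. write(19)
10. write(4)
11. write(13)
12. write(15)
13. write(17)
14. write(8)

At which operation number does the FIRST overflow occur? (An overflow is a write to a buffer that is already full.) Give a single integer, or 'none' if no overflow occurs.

After op 1 (write(9)): arr=[9 _ _ _ _] head=0 tail=1 count=1
After op 2 (read()): arr=[9 _ _ _ _] head=1 tail=1 count=0
After op 3 (write(5)): arr=[9 5 _ _ _] head=1 tail=2 count=1
After op 4 (read()): arr=[9 5 _ _ _] head=2 tail=2 count=0
After op 5 (write(6)): arr=[9 5 6 _ _] head=2 tail=3 count=1
After op 6 (write(12)): arr=[9 5 6 12 _] head=2 tail=4 count=2
After op 7 (read()): arr=[9 5 6 12 _] head=3 tail=4 count=1
After op 8 (read()): arr=[9 5 6 12 _] head=4 tail=4 count=0
After op 9 (write(19)): arr=[9 5 6 12 19] head=4 tail=0 count=1
After op 10 (write(4)): arr=[4 5 6 12 19] head=4 tail=1 count=2
After op 11 (write(13)): arr=[4 13 6 12 19] head=4 tail=2 count=3
After op 12 (write(15)): arr=[4 13 15 12 19] head=4 tail=3 count=4
After op 13 (write(17)): arr=[4 13 15 17 19] head=4 tail=4 count=5
After op 14 (write(8)): arr=[4 13 15 17 8] head=0 tail=0 count=5

Answer: 14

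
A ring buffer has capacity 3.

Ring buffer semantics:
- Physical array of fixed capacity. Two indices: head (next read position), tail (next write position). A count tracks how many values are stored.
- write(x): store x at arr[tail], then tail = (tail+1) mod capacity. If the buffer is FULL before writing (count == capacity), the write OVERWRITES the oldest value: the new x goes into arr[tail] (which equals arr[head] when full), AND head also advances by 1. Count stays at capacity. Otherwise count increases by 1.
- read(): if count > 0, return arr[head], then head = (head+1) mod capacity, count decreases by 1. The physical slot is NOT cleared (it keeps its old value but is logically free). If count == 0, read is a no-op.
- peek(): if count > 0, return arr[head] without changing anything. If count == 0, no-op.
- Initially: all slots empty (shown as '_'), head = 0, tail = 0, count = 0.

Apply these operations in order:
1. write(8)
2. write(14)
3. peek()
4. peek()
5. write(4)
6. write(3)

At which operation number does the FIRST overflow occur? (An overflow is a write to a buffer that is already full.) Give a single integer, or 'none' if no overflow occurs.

After op 1 (write(8)): arr=[8 _ _] head=0 tail=1 count=1
After op 2 (write(14)): arr=[8 14 _] head=0 tail=2 count=2
After op 3 (peek()): arr=[8 14 _] head=0 tail=2 count=2
After op 4 (peek()): arr=[8 14 _] head=0 tail=2 count=2
After op 5 (write(4)): arr=[8 14 4] head=0 tail=0 count=3
After op 6 (write(3)): arr=[3 14 4] head=1 tail=1 count=3

Answer: 6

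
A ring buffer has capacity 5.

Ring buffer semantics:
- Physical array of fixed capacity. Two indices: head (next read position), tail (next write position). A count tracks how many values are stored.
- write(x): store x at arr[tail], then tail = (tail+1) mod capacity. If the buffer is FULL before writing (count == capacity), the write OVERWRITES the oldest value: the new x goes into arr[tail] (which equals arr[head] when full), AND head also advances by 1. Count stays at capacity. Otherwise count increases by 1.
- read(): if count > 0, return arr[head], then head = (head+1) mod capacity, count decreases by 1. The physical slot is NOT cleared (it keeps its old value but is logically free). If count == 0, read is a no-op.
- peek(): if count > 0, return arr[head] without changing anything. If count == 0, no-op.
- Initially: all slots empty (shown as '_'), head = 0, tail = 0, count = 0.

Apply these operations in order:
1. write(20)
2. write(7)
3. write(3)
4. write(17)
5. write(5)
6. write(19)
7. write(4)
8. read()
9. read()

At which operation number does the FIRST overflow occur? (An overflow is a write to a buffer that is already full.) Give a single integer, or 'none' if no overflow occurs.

Answer: 6

Derivation:
After op 1 (write(20)): arr=[20 _ _ _ _] head=0 tail=1 count=1
After op 2 (write(7)): arr=[20 7 _ _ _] head=0 tail=2 count=2
After op 3 (write(3)): arr=[20 7 3 _ _] head=0 tail=3 count=3
After op 4 (write(17)): arr=[20 7 3 17 _] head=0 tail=4 count=4
After op 5 (write(5)): arr=[20 7 3 17 5] head=0 tail=0 count=5
After op 6 (write(19)): arr=[19 7 3 17 5] head=1 tail=1 count=5
After op 7 (write(4)): arr=[19 4 3 17 5] head=2 tail=2 count=5
After op 8 (read()): arr=[19 4 3 17 5] head=3 tail=2 count=4
After op 9 (read()): arr=[19 4 3 17 5] head=4 tail=2 count=3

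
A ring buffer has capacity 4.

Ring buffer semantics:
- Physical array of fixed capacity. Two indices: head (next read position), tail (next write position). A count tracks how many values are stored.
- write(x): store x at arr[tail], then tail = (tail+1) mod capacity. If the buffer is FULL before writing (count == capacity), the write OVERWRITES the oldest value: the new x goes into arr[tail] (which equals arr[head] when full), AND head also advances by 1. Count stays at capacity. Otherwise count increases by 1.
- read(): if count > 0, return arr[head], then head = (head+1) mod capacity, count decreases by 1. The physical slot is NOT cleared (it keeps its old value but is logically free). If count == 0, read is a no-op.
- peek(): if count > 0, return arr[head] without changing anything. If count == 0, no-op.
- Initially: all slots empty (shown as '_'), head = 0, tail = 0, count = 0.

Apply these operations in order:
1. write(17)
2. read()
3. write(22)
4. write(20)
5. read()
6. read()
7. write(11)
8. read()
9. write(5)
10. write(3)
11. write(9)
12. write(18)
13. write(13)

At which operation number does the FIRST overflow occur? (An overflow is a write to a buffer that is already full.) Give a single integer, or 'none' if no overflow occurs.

Answer: 13

Derivation:
After op 1 (write(17)): arr=[17 _ _ _] head=0 tail=1 count=1
After op 2 (read()): arr=[17 _ _ _] head=1 tail=1 count=0
After op 3 (write(22)): arr=[17 22 _ _] head=1 tail=2 count=1
After op 4 (write(20)): arr=[17 22 20 _] head=1 tail=3 count=2
After op 5 (read()): arr=[17 22 20 _] head=2 tail=3 count=1
After op 6 (read()): arr=[17 22 20 _] head=3 tail=3 count=0
After op 7 (write(11)): arr=[17 22 20 11] head=3 tail=0 count=1
After op 8 (read()): arr=[17 22 20 11] head=0 tail=0 count=0
After op 9 (write(5)): arr=[5 22 20 11] head=0 tail=1 count=1
After op 10 (write(3)): arr=[5 3 20 11] head=0 tail=2 count=2
After op 11 (write(9)): arr=[5 3 9 11] head=0 tail=3 count=3
After op 12 (write(18)): arr=[5 3 9 18] head=0 tail=0 count=4
After op 13 (write(13)): arr=[13 3 9 18] head=1 tail=1 count=4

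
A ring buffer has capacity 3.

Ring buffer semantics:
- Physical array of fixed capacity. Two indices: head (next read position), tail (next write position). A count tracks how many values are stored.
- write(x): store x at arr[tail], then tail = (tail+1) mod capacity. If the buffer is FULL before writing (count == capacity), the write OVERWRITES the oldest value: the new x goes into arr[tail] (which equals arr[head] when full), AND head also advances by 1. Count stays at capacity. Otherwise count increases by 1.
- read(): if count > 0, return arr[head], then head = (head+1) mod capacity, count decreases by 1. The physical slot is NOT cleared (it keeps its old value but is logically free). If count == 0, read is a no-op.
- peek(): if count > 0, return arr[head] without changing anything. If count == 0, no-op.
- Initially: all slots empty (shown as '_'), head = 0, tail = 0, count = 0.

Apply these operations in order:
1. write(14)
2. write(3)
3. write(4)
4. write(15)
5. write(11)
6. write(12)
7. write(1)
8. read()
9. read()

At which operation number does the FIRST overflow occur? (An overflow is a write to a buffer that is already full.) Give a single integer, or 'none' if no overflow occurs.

Answer: 4

Derivation:
After op 1 (write(14)): arr=[14 _ _] head=0 tail=1 count=1
After op 2 (write(3)): arr=[14 3 _] head=0 tail=2 count=2
After op 3 (write(4)): arr=[14 3 4] head=0 tail=0 count=3
After op 4 (write(15)): arr=[15 3 4] head=1 tail=1 count=3
After op 5 (write(11)): arr=[15 11 4] head=2 tail=2 count=3
After op 6 (write(12)): arr=[15 11 12] head=0 tail=0 count=3
After op 7 (write(1)): arr=[1 11 12] head=1 tail=1 count=3
After op 8 (read()): arr=[1 11 12] head=2 tail=1 count=2
After op 9 (read()): arr=[1 11 12] head=0 tail=1 count=1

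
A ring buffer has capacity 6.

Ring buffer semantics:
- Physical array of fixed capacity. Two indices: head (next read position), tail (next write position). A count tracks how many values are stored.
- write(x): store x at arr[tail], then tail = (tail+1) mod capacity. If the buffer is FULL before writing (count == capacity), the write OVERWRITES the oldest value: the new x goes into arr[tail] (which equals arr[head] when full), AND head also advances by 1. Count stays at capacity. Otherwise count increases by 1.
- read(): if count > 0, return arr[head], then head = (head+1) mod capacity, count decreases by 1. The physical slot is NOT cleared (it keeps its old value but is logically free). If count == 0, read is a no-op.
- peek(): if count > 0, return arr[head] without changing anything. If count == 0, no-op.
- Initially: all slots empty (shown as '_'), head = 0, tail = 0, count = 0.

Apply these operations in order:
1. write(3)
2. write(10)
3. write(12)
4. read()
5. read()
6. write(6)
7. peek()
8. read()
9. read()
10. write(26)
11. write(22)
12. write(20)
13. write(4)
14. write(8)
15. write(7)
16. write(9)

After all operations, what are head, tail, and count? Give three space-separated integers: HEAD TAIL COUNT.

Answer: 5 5 6

Derivation:
After op 1 (write(3)): arr=[3 _ _ _ _ _] head=0 tail=1 count=1
After op 2 (write(10)): arr=[3 10 _ _ _ _] head=0 tail=2 count=2
After op 3 (write(12)): arr=[3 10 12 _ _ _] head=0 tail=3 count=3
After op 4 (read()): arr=[3 10 12 _ _ _] head=1 tail=3 count=2
After op 5 (read()): arr=[3 10 12 _ _ _] head=2 tail=3 count=1
After op 6 (write(6)): arr=[3 10 12 6 _ _] head=2 tail=4 count=2
After op 7 (peek()): arr=[3 10 12 6 _ _] head=2 tail=4 count=2
After op 8 (read()): arr=[3 10 12 6 _ _] head=3 tail=4 count=1
After op 9 (read()): arr=[3 10 12 6 _ _] head=4 tail=4 count=0
After op 10 (write(26)): arr=[3 10 12 6 26 _] head=4 tail=5 count=1
After op 11 (write(22)): arr=[3 10 12 6 26 22] head=4 tail=0 count=2
After op 12 (write(20)): arr=[20 10 12 6 26 22] head=4 tail=1 count=3
After op 13 (write(4)): arr=[20 4 12 6 26 22] head=4 tail=2 count=4
After op 14 (write(8)): arr=[20 4 8 6 26 22] head=4 tail=3 count=5
After op 15 (write(7)): arr=[20 4 8 7 26 22] head=4 tail=4 count=6
After op 16 (write(9)): arr=[20 4 8 7 9 22] head=5 tail=5 count=6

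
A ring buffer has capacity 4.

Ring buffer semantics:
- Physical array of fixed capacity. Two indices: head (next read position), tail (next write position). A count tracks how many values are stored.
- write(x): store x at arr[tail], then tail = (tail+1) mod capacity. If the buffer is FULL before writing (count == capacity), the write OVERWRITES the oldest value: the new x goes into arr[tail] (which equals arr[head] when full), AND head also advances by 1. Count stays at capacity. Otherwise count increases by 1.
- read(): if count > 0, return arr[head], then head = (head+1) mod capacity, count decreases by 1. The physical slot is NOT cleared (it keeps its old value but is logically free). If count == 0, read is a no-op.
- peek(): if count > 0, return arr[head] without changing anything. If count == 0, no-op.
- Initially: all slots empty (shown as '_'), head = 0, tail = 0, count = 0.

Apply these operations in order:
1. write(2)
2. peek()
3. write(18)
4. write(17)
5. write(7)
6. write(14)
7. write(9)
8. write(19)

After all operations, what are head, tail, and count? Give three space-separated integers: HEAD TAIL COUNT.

Answer: 3 3 4

Derivation:
After op 1 (write(2)): arr=[2 _ _ _] head=0 tail=1 count=1
After op 2 (peek()): arr=[2 _ _ _] head=0 tail=1 count=1
After op 3 (write(18)): arr=[2 18 _ _] head=0 tail=2 count=2
After op 4 (write(17)): arr=[2 18 17 _] head=0 tail=3 count=3
After op 5 (write(7)): arr=[2 18 17 7] head=0 tail=0 count=4
After op 6 (write(14)): arr=[14 18 17 7] head=1 tail=1 count=4
After op 7 (write(9)): arr=[14 9 17 7] head=2 tail=2 count=4
After op 8 (write(19)): arr=[14 9 19 7] head=3 tail=3 count=4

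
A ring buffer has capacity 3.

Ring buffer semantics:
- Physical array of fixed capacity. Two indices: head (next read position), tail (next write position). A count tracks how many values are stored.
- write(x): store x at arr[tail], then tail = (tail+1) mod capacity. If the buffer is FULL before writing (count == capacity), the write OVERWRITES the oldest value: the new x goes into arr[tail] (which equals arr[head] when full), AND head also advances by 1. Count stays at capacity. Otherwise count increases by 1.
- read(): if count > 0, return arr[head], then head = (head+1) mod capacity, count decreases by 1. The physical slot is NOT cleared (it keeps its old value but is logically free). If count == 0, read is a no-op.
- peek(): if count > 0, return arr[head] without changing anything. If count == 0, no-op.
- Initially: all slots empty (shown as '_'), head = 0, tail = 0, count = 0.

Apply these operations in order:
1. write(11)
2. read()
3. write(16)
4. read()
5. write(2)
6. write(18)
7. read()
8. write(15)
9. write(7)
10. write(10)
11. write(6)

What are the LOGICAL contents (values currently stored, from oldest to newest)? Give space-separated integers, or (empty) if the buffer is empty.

Answer: 7 10 6

Derivation:
After op 1 (write(11)): arr=[11 _ _] head=0 tail=1 count=1
After op 2 (read()): arr=[11 _ _] head=1 tail=1 count=0
After op 3 (write(16)): arr=[11 16 _] head=1 tail=2 count=1
After op 4 (read()): arr=[11 16 _] head=2 tail=2 count=0
After op 5 (write(2)): arr=[11 16 2] head=2 tail=0 count=1
After op 6 (write(18)): arr=[18 16 2] head=2 tail=1 count=2
After op 7 (read()): arr=[18 16 2] head=0 tail=1 count=1
After op 8 (write(15)): arr=[18 15 2] head=0 tail=2 count=2
After op 9 (write(7)): arr=[18 15 7] head=0 tail=0 count=3
After op 10 (write(10)): arr=[10 15 7] head=1 tail=1 count=3
After op 11 (write(6)): arr=[10 6 7] head=2 tail=2 count=3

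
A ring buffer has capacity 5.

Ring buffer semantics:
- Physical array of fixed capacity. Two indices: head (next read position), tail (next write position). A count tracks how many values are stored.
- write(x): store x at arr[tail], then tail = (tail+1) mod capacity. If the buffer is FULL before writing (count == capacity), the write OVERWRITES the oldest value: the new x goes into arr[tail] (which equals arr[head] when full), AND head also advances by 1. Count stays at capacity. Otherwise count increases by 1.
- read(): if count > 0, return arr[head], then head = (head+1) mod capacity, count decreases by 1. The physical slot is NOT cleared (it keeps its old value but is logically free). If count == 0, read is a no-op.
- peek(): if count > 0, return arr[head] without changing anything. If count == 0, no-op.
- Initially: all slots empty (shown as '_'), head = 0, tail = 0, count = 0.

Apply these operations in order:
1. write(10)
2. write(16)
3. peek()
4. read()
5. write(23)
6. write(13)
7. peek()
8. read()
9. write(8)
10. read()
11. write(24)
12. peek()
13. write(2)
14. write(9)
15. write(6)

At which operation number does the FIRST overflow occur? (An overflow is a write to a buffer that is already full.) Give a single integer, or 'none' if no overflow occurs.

Answer: 15

Derivation:
After op 1 (write(10)): arr=[10 _ _ _ _] head=0 tail=1 count=1
After op 2 (write(16)): arr=[10 16 _ _ _] head=0 tail=2 count=2
After op 3 (peek()): arr=[10 16 _ _ _] head=0 tail=2 count=2
After op 4 (read()): arr=[10 16 _ _ _] head=1 tail=2 count=1
After op 5 (write(23)): arr=[10 16 23 _ _] head=1 tail=3 count=2
After op 6 (write(13)): arr=[10 16 23 13 _] head=1 tail=4 count=3
After op 7 (peek()): arr=[10 16 23 13 _] head=1 tail=4 count=3
After op 8 (read()): arr=[10 16 23 13 _] head=2 tail=4 count=2
After op 9 (write(8)): arr=[10 16 23 13 8] head=2 tail=0 count=3
After op 10 (read()): arr=[10 16 23 13 8] head=3 tail=0 count=2
After op 11 (write(24)): arr=[24 16 23 13 8] head=3 tail=1 count=3
After op 12 (peek()): arr=[24 16 23 13 8] head=3 tail=1 count=3
After op 13 (write(2)): arr=[24 2 23 13 8] head=3 tail=2 count=4
After op 14 (write(9)): arr=[24 2 9 13 8] head=3 tail=3 count=5
After op 15 (write(6)): arr=[24 2 9 6 8] head=4 tail=4 count=5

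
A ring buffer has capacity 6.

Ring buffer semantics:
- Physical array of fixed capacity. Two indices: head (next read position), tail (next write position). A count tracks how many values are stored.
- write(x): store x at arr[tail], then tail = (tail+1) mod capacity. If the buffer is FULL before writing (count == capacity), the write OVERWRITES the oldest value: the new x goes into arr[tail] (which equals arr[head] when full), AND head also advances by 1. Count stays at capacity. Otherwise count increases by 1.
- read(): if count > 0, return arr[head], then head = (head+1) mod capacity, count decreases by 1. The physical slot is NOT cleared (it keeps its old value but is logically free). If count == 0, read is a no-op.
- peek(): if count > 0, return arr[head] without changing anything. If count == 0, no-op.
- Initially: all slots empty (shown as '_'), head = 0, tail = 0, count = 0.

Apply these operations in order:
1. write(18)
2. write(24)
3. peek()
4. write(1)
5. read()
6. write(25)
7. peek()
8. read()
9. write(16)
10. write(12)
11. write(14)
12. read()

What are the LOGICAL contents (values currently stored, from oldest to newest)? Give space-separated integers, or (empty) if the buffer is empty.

After op 1 (write(18)): arr=[18 _ _ _ _ _] head=0 tail=1 count=1
After op 2 (write(24)): arr=[18 24 _ _ _ _] head=0 tail=2 count=2
After op 3 (peek()): arr=[18 24 _ _ _ _] head=0 tail=2 count=2
After op 4 (write(1)): arr=[18 24 1 _ _ _] head=0 tail=3 count=3
After op 5 (read()): arr=[18 24 1 _ _ _] head=1 tail=3 count=2
After op 6 (write(25)): arr=[18 24 1 25 _ _] head=1 tail=4 count=3
After op 7 (peek()): arr=[18 24 1 25 _ _] head=1 tail=4 count=3
After op 8 (read()): arr=[18 24 1 25 _ _] head=2 tail=4 count=2
After op 9 (write(16)): arr=[18 24 1 25 16 _] head=2 tail=5 count=3
After op 10 (write(12)): arr=[18 24 1 25 16 12] head=2 tail=0 count=4
After op 11 (write(14)): arr=[14 24 1 25 16 12] head=2 tail=1 count=5
After op 12 (read()): arr=[14 24 1 25 16 12] head=3 tail=1 count=4

Answer: 25 16 12 14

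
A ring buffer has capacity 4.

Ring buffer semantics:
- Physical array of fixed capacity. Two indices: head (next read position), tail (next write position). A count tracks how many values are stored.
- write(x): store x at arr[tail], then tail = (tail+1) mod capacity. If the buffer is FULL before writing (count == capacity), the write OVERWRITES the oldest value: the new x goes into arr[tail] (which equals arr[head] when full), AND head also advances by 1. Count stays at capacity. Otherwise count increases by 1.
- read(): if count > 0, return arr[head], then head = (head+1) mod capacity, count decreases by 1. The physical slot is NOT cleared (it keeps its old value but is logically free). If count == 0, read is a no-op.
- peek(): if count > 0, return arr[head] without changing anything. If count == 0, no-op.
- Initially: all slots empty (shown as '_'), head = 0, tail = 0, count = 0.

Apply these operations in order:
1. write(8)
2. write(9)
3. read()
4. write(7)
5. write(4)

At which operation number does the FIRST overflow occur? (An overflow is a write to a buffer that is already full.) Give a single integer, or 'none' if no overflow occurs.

Answer: none

Derivation:
After op 1 (write(8)): arr=[8 _ _ _] head=0 tail=1 count=1
After op 2 (write(9)): arr=[8 9 _ _] head=0 tail=2 count=2
After op 3 (read()): arr=[8 9 _ _] head=1 tail=2 count=1
After op 4 (write(7)): arr=[8 9 7 _] head=1 tail=3 count=2
After op 5 (write(4)): arr=[8 9 7 4] head=1 tail=0 count=3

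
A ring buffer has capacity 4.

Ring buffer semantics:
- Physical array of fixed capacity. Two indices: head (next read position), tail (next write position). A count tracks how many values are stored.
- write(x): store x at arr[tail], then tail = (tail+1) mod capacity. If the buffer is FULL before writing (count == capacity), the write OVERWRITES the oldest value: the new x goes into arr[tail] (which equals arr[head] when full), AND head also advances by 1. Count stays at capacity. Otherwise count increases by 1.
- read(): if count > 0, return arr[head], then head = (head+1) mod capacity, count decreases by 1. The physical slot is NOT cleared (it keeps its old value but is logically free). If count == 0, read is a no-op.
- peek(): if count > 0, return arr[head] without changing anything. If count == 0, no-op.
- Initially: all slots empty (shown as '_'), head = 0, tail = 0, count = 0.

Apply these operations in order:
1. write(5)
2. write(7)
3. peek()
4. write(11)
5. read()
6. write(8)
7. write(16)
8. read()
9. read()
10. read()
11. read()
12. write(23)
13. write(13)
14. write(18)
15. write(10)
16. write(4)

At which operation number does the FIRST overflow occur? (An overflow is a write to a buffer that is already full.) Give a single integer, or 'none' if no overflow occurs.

Answer: 16

Derivation:
After op 1 (write(5)): arr=[5 _ _ _] head=0 tail=1 count=1
After op 2 (write(7)): arr=[5 7 _ _] head=0 tail=2 count=2
After op 3 (peek()): arr=[5 7 _ _] head=0 tail=2 count=2
After op 4 (write(11)): arr=[5 7 11 _] head=0 tail=3 count=3
After op 5 (read()): arr=[5 7 11 _] head=1 tail=3 count=2
After op 6 (write(8)): arr=[5 7 11 8] head=1 tail=0 count=3
After op 7 (write(16)): arr=[16 7 11 8] head=1 tail=1 count=4
After op 8 (read()): arr=[16 7 11 8] head=2 tail=1 count=3
After op 9 (read()): arr=[16 7 11 8] head=3 tail=1 count=2
After op 10 (read()): arr=[16 7 11 8] head=0 tail=1 count=1
After op 11 (read()): arr=[16 7 11 8] head=1 tail=1 count=0
After op 12 (write(23)): arr=[16 23 11 8] head=1 tail=2 count=1
After op 13 (write(13)): arr=[16 23 13 8] head=1 tail=3 count=2
After op 14 (write(18)): arr=[16 23 13 18] head=1 tail=0 count=3
After op 15 (write(10)): arr=[10 23 13 18] head=1 tail=1 count=4
After op 16 (write(4)): arr=[10 4 13 18] head=2 tail=2 count=4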